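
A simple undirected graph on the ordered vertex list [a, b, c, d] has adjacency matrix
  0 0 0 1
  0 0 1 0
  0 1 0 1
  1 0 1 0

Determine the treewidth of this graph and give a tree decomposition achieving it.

Treewidth 1.
One such decomposition:
Bags: B1 = {b, c}  B2 = {c, d}  B3 = {a, d}
Tree: B1–B2, B2–B3

Every bag has size at most 2, so the width is 2 − 1 = 1 and tw(G) ≤ 1. Any graph with an edge has treewidth ≥ 1, and G has the edge b–c. Therefore the treewidth is 1.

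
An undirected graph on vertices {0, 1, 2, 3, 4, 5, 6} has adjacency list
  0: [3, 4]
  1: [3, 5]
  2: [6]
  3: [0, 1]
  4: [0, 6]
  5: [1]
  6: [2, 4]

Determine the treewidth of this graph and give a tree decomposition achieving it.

Treewidth 1.
Bags: B1 = {2, 6}  B2 = {4, 6}  B3 = {0, 4}  B4 = {0, 3}  B5 = {1, 3}  B6 = {1, 5}
Tree: B1–B2, B2–B3, B3–B4, B4–B5, B5–B6

Every bag has size at most 2, so the width is 2 − 1 = 1 and tw(G) ≤ 1. Any graph with an edge has treewidth ≥ 1, and G has the edge 2–6. Combining the bounds, tw(G) = 1.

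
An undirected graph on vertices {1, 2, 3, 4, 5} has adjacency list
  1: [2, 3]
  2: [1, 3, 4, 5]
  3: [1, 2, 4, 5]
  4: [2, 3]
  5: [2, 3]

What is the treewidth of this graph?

A width-2 tree decomposition is:
Bags: B1 = {2, 3, 4}  B2 = {1, 2, 3}  B3 = {2, 3, 5}
Tree: B1–B2, B2–B3
The largest bag has 3 vertices, giving width 2; this decomposition certifies tw(G) ≤ 2. On the other hand G contains the 3-clique {1, 2, 3}. A clique must lie in a single bag of any decomposition, so no decomposition can have width below 2. Therefore the treewidth is 2.

2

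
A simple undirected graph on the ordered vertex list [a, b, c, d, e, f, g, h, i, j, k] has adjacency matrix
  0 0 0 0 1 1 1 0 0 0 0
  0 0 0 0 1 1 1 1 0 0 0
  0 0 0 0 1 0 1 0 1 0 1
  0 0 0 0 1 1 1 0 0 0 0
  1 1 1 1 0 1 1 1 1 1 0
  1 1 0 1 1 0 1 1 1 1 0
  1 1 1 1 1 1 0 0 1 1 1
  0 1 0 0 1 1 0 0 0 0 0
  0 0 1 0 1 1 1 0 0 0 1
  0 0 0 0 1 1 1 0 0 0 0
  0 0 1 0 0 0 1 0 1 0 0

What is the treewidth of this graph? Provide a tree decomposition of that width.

Every bag has size at most 4, so the width is 4 − 1 = 3 and tw(G) ≤ 3. Conversely, {c, e, g, i} is a clique of size 4, and the vertices of any clique must share a bag in every tree decomposition; so some bag has ≥ 4 vertices and tw(G) ≥ 3. Combining the bounds, tw(G) = 3.

Treewidth 3.
Bags: B1 = {b, e, f, g}  B2 = {e, f, g, j}  B3 = {d, e, f, g}  B4 = {e, f, g, i}  B5 = {c, e, g, i}  B6 = {b, e, f, h}  B7 = {a, e, f, g}  B8 = {c, g, i, k}
Tree: B1–B2, B2–B3, B2–B4, B4–B5, B1–B6, B4–B7, B5–B8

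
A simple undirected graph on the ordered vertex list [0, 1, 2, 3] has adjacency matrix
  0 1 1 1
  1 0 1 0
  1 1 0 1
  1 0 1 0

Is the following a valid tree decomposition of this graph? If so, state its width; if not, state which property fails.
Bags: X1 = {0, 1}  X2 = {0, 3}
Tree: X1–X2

A tree decomposition must satisfy three properties: every vertex lies in some bag; for every edge, both endpoints lie together in some bag; and for every vertex, the bags containing it form a connected subtree. Here vertex 2 appears in no bag, so the decomposition is invalid.

No — vertex 2 appears in no bag.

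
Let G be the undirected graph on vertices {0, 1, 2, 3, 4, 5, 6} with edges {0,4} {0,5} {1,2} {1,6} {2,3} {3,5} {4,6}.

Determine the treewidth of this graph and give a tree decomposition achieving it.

The largest bag has 3 vertices, giving width 2; this decomposition certifies tw(G) ≤ 2. For the lower bound, G contains the cycle 5–3–2–1–6–4–0–5, so G is not a forest; only forests have treewidth ≤ 1, hence tw(G) ≥ 2. The upper and lower bounds meet at 2, so that is the treewidth.

Treewidth 2.
One optimal decomposition is:
Bags: B1 = {2, 3, 5}  B2 = {1, 2, 5}  B3 = {1, 5, 6}  B4 = {4, 5, 6}  B5 = {0, 4, 5}
Tree: B1–B2, B2–B3, B3–B4, B4–B5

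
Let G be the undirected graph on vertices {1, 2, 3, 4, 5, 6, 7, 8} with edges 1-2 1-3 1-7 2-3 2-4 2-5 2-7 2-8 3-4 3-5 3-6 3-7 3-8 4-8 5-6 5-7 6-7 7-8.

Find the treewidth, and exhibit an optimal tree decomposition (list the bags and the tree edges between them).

Treewidth 3.
One optimal decomposition is:
Bags: B1 = {1, 2, 3, 7}  B2 = {2, 3, 7, 8}  B3 = {2, 3, 5, 7}  B4 = {2, 3, 4, 8}  B5 = {3, 5, 6, 7}
Tree: B1–B2, B2–B3, B2–B4, B3–B5

Every bag has size at most 4, so the width is 4 − 1 = 3 and tw(G) ≤ 3. On the other hand G contains the 4-clique {2, 3, 4, 8}. A clique must lie in a single bag of any decomposition, so no decomposition can have width below 3. Combining the bounds, tw(G) = 3.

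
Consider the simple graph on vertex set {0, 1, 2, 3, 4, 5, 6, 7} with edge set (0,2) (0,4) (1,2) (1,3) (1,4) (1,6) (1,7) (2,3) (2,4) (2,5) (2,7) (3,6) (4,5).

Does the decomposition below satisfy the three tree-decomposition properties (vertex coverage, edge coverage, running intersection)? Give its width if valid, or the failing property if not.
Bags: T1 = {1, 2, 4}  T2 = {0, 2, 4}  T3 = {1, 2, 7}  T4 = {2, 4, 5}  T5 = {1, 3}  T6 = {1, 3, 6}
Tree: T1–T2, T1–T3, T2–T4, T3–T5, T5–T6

A tree decomposition must satisfy three properties: every vertex lies in some bag; for every edge, both endpoints lie together in some bag; and for every vertex, the bags containing it form a connected subtree. Here edge (2,3) lies in no bag, so the decomposition is invalid.

No — edge (2,3) lies in no bag.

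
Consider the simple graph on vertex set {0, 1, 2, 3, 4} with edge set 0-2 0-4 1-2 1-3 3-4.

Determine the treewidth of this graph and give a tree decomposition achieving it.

Each bag holds 3 vertices, so the decomposition has width 2, which upper-bounds the treewidth. The edges 4–0–2–1–3–4 form a cycle, so G is not a tree and its treewidth is at least 2. Hence tw(G) = 2 exactly.

Treewidth 2.
One such decomposition:
Bags: B1 = {0, 2, 4}  B2 = {1, 2, 4}  B3 = {1, 3, 4}
Tree: B1–B2, B2–B3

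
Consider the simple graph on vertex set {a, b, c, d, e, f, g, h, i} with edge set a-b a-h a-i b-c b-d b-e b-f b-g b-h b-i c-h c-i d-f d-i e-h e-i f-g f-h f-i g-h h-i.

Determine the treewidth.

A width-3 tree decomposition is:
Bags: B1 = {b, f, g, h}  B2 = {b, f, h, i}  B3 = {b, d, f, i}  B4 = {b, c, h, i}  B5 = {a, b, h, i}  B6 = {b, e, h, i}
Tree: B1–B2, B2–B3, B2–B4, B4–B5, B2–B6
Each bag holds 4 vertices, so the decomposition has width 3, which upper-bounds the treewidth. Conversely, {b, d, f, i} is a clique of size 4, and the vertices of any clique must share a bag in every tree decomposition; so some bag has ≥ 4 vertices and tw(G) ≥ 3. The upper and lower bounds meet at 3, so that is the treewidth.

3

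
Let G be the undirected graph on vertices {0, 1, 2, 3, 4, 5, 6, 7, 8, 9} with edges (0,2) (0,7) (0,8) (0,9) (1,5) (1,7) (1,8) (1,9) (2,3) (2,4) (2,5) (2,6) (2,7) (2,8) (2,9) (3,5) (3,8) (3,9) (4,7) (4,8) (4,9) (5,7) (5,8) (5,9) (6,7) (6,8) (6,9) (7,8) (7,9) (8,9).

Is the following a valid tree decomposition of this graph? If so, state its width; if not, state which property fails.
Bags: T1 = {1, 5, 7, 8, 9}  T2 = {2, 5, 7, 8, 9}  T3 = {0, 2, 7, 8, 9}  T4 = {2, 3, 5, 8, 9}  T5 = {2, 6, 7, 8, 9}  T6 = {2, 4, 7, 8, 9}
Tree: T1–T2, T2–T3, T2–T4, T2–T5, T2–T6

Every vertex of G appears in some bag (union = {0, 1, 2, 3, 4, 5, 6, 7, 8, 9}); every edge is covered by a bag; and for each vertex v the set of bags containing v is connected in the bag tree. The decomposition is therefore valid. The largest bag has 5 vertices, so the width is 4.

Yes; width 4.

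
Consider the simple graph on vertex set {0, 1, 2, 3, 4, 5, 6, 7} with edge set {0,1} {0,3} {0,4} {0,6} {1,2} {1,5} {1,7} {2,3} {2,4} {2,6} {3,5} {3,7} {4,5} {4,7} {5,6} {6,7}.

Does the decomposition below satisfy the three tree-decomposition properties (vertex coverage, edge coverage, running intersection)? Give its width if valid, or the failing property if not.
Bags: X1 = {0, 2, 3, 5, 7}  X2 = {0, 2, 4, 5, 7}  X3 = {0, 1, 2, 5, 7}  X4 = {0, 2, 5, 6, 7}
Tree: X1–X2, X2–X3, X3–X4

Yes; width 4.

Vertex coverage: the bags together contain {0, 1, 2, 3, 4, 5, 6, 7}, the full vertex set. Edge coverage: each edge of G has both endpoints in at least one bag. Running intersection: for every vertex, the bags containing it form a connected subtree. All three properties hold, so this is a valid tree decomposition of width max|bag| − 1 = 4, and hence tw(G) ≤ 4.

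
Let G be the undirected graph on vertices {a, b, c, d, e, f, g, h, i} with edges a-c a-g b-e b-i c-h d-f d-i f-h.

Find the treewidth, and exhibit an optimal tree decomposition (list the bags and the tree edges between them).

Treewidth 1.
Bags: B1 = {b, e}  B2 = {b, i}  B3 = {d, i}  B4 = {d, f}  B5 = {f, h}  B6 = {c, h}  B7 = {a, c}  B8 = {a, g}
Tree: B1–B2, B2–B3, B3–B4, B4–B5, B5–B6, B6–B7, B7–B8

Each bag holds 2 vertices, so the decomposition has width 1, which upper-bounds the treewidth. Any graph with an edge has treewidth ≥ 1, and G has the edge e–b. Hence tw(G) = 1 exactly.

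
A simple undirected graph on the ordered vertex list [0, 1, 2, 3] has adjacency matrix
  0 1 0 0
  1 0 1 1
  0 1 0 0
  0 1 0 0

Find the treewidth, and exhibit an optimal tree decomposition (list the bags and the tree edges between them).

Each bag holds 2 vertices, so the decomposition has width 1, which upper-bounds the treewidth. Any graph with an edge has treewidth ≥ 1, and G has the edge 1–0. Hence tw(G) = 1 exactly.

Treewidth 1.
One optimal decomposition is:
Bags: B1 = {0, 1}  B2 = {1, 2}  B3 = {1, 3}
Tree: B1–B2, B1–B3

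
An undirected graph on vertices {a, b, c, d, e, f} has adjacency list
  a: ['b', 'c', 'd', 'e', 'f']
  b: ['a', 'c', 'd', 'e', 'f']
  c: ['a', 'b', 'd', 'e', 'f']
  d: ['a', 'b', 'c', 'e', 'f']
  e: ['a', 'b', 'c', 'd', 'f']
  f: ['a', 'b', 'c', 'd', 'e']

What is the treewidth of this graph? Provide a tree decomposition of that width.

Treewidth 5.
One such decomposition:
Bags: B1 = {a, b, c, d, e, f}
Tree: (single bag)

With just one bag of size 6, the width is 6 − 1 = 5, so tw(G) ≤ 5. On the other hand G contains the 6-clique {a, b, c, d, e, f}. A clique must lie in a single bag of any decomposition, so no decomposition can have width below 5. The upper and lower bounds meet at 5, so that is the treewidth.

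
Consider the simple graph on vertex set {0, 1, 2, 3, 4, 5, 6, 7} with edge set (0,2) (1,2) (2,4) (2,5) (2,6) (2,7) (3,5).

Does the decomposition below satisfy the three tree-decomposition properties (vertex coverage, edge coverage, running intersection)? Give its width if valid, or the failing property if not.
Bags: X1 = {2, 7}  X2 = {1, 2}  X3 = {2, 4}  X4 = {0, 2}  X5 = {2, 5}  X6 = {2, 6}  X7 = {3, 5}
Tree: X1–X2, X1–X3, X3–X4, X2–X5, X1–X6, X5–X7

Yes; width 1.

Checking the three conditions: (i) the bags cover all of {0, 1, 2, 3, 4, 5, 6, 7}; (ii) for each edge, some bag contains both endpoints; (iii) the bags containing any fixed vertex form a subtree. All hold, so the decomposition is valid with width 2 − 1 = 1.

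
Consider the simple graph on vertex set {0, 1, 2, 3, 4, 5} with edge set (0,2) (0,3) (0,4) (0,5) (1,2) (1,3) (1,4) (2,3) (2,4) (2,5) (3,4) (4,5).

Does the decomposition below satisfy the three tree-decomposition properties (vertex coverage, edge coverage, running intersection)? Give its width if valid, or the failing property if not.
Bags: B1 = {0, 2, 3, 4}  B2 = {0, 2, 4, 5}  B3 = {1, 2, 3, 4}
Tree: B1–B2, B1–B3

Vertex coverage: the bags together contain {0, 1, 2, 3, 4, 5}, the full vertex set. Edge coverage: each edge of G has both endpoints in at least one bag. Running intersection: for every vertex, the bags containing it form a connected subtree. All three properties hold, so this is a valid tree decomposition of width max|bag| − 1 = 3, and hence tw(G) ≤ 3.

Yes; width 3.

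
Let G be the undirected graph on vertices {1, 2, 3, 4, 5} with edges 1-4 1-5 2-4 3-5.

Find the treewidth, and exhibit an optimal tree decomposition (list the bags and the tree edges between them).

Every bag has size at most 2, so the width is 2 − 1 = 1 and tw(G) ≤ 1. G has an edge, so its treewidth is at least 1. Combining the bounds, tw(G) = 1.

Treewidth 1.
Bags: B1 = {1, 4}  B2 = {1, 5}  B3 = {3, 5}  B4 = {2, 4}
Tree: B1–B2, B2–B3, B1–B4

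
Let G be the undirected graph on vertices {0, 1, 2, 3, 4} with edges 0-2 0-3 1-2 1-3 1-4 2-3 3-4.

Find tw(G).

A width-2 tree decomposition is:
Bags: B1 = {1, 3, 4}  B2 = {1, 2, 3}  B3 = {0, 2, 3}
Tree: B1–B2, B2–B3
The largest bag has 3 vertices, giving width 2; this decomposition certifies tw(G) ≤ 2. Conversely, {0, 2, 3} is a clique of size 3, and the vertices of any clique must share a bag in every tree decomposition; so some bag has ≥ 3 vertices and tw(G) ≥ 2. Hence tw(G) = 2 exactly.

2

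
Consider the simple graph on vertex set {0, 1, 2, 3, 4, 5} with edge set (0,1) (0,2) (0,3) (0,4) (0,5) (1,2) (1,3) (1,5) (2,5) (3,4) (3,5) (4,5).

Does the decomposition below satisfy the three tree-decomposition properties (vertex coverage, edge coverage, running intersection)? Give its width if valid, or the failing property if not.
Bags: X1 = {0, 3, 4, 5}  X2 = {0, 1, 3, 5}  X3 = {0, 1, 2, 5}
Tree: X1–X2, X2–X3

Yes; width 3.

Checking the three conditions: (i) the bags cover all of {0, 1, 2, 3, 4, 5}; (ii) for each edge, some bag contains both endpoints; (iii) the bags containing any fixed vertex form a subtree. All hold, so the decomposition is valid with width 4 − 1 = 3.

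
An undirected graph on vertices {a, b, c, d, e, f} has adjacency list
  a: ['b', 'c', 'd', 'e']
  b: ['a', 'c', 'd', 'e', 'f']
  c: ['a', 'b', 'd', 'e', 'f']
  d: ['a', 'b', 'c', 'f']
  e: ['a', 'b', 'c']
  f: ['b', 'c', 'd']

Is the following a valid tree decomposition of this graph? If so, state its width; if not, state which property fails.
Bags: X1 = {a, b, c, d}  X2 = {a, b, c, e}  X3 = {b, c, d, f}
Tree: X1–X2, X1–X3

Yes; width 3.

Every vertex of G appears in some bag (union = {a, b, c, d, e, f}); every edge is covered by a bag; and for each vertex v the set of bags containing v is connected in the bag tree. The decomposition is therefore valid. The largest bag has 4 vertices, so the width is 3.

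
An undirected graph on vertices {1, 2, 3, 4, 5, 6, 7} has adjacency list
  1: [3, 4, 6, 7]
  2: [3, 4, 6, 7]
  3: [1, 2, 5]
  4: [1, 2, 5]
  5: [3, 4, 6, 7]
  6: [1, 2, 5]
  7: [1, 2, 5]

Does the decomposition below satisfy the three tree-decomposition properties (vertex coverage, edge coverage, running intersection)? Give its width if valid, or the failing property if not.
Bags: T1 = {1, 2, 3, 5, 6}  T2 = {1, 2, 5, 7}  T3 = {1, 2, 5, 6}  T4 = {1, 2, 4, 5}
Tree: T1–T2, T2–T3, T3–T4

A tree decomposition must satisfy three properties: every vertex lies in some bag; for every edge, both endpoints lie together in some bag; and for every vertex, the bags containing it form a connected subtree. Here bags containing vertex 6 are not connected in the tree, so the decomposition is invalid.

No — bags containing vertex 6 are not connected in the tree.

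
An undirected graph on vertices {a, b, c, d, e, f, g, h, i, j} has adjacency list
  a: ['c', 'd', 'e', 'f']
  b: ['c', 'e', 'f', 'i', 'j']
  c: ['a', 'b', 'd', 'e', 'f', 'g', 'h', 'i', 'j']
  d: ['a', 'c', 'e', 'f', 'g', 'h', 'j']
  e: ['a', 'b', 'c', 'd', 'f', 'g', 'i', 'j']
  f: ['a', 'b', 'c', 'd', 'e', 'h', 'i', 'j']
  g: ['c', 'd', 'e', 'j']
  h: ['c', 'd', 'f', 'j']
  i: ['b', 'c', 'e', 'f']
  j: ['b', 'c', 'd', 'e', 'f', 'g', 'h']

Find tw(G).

A width-4 tree decomposition is:
Bags: B1 = {b, c, e, f, j}  B2 = {b, c, e, f, i}  B3 = {c, d, e, f, j}  B4 = {c, d, f, h, j}  B5 = {c, d, e, g, j}  B6 = {a, c, d, e, f}
Tree: B1–B2, B1–B3, B3–B4, B3–B5, B3–B6
Every bag has size at most 5, so the width is 5 − 1 = 4 and tw(G) ≤ 4. For the lower bound, the 5 vertices {c, d, e, g, j} are pairwise adjacent, and any tree decomposition puts a clique entirely inside one bag — forcing width ≥ 4. Therefore the treewidth is 4.

4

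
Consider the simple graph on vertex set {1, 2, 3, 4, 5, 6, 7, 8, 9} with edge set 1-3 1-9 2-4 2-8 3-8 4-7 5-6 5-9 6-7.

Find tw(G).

A width-2 tree decomposition is:
Bags: B1 = {1, 5, 9}  B2 = {1, 3, 5}  B3 = {3, 5, 8}  B4 = {2, 5, 8}  B5 = {2, 4, 5}  B6 = {4, 5, 7}  B7 = {5, 6, 7}
Tree: B1–B2, B2–B3, B3–B4, B4–B5, B5–B6, B6–B7
Each bag holds 3 vertices, so the decomposition has width 2, which upper-bounds the treewidth. The edges 5–9–1–3–8–2–4–7–6–5 form a cycle, so G is not a tree and its treewidth is at least 2. Combining the bounds, tw(G) = 2.

2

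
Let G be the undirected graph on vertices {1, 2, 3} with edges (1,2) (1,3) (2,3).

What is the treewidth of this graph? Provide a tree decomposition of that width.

Treewidth 2.
One optimal decomposition is:
Bags: B1 = {1, 2, 3}
Tree: (single bag)

A single bag containing all 3 vertices is trivially a valid decomposition of width 2. Conversely, {1, 2, 3} is a clique of size 3, and the vertices of any clique must share a bag in every tree decomposition; so some bag has ≥ 3 vertices and tw(G) ≥ 2. The upper and lower bounds meet at 2, so that is the treewidth.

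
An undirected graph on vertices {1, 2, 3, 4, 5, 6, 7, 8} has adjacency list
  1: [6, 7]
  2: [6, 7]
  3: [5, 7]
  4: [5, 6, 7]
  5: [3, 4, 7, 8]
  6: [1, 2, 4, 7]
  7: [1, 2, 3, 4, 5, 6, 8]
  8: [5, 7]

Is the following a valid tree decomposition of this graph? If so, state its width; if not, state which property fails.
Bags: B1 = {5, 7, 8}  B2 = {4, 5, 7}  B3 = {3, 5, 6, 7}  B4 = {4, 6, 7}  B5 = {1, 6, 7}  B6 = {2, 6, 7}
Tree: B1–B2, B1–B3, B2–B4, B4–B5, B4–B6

No — bags containing vertex 6 are not connected in the tree.

A tree decomposition must satisfy three properties: every vertex lies in some bag; for every edge, both endpoints lie together in some bag; and for every vertex, the bags containing it form a connected subtree. Here bags containing vertex 6 are not connected in the tree, so the decomposition is invalid.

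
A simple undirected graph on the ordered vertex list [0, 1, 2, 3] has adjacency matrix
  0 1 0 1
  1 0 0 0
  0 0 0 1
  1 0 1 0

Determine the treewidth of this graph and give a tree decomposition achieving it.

Every bag has size at most 2, so the width is 2 − 1 = 1 and tw(G) ≤ 1. G has an edge, so its treewidth is at least 1. The upper and lower bounds meet at 1, so that is the treewidth.

Treewidth 1.
One optimal decomposition is:
Bags: B1 = {2, 3}  B2 = {0, 3}  B3 = {0, 1}
Tree: B1–B2, B2–B3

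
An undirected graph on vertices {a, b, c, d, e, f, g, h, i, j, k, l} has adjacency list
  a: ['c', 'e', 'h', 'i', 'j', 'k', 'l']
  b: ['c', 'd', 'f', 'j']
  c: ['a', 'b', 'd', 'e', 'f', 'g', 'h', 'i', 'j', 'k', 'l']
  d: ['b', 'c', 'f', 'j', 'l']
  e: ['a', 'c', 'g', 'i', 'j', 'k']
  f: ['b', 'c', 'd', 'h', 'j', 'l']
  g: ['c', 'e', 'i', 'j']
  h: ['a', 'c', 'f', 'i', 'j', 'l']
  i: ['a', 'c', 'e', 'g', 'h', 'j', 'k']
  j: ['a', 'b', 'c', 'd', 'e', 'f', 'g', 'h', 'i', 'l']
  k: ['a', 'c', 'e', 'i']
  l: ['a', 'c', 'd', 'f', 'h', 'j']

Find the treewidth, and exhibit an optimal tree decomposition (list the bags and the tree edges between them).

Each bag holds 5 vertices, so the decomposition has width 4, which upper-bounds the treewidth. For the lower bound, the 5 vertices {c, d, f, j, l} are pairwise adjacent, and any tree decomposition puts a clique entirely inside one bag — forcing width ≥ 4. The upper and lower bounds meet at 4, so that is the treewidth.

Treewidth 4.
One such decomposition:
Bags: B1 = {a, c, h, i, j}  B2 = {a, c, h, j, l}  B3 = {a, c, e, i, j}  B4 = {c, f, h, j, l}  B5 = {a, c, e, i, k}  B6 = {c, e, g, i, j}  B7 = {c, d, f, j, l}  B8 = {b, c, d, f, j}
Tree: B1–B2, B1–B3, B2–B4, B3–B5, B3–B6, B4–B7, B7–B8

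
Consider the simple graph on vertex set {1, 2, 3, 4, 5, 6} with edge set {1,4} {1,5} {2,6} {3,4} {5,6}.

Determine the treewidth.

A width-1 tree decomposition is:
Bags: B1 = {3, 4}  B2 = {1, 4}  B3 = {1, 5}  B4 = {5, 6}  B5 = {2, 6}
Tree: B1–B2, B2–B3, B3–B4, B4–B5
The largest bag has 2 vertices, giving width 1; this decomposition certifies tw(G) ≤ 1. Since G has at least one edge (e.g. 3–4), it is not an edgeless graph, so tw(G) ≥ 1. Hence tw(G) = 1 exactly.

1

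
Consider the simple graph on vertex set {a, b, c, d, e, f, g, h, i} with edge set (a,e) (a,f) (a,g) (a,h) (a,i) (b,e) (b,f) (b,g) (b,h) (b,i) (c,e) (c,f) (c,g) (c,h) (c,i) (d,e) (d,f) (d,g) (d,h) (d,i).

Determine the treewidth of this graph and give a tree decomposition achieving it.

Treewidth 4.
One such decomposition:
Bags: B1 = {a, b, c, d, e}  B2 = {a, b, c, d, f}  B3 = {a, b, c, d, g}  B4 = {a, b, c, d, i}  B5 = {a, b, c, d, h}
Tree: B1–B2, B2–B3, B3–B4, B4–B5

The largest bag has 5 vertices, giving width 4; this decomposition certifies tw(G) ≤ 4. For the lower bound: the 5 vertex sets {d,e}, {a,f}, {c,g}, {b}, {i} are disjoint, each induces a connected subgraph, and every pair is joined by at least one edge of G. Contracting each set to a single vertex therefore yields K_{5} as a minor, and since treewidth is minor-monotone, tw(G) ≥ tw(K_{5}) = 4. Combining the bounds, tw(G) = 4.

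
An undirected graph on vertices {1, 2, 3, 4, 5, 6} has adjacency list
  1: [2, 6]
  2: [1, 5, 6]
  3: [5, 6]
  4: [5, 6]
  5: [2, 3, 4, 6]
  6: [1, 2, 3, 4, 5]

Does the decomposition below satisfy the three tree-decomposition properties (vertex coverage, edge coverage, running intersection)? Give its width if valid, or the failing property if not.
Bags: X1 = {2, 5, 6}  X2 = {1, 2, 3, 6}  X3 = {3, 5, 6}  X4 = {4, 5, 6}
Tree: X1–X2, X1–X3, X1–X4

No — bags containing vertex 3 are not connected in the tree.

A tree decomposition must satisfy three properties: every vertex lies in some bag; for every edge, both endpoints lie together in some bag; and for every vertex, the bags containing it form a connected subtree. Here bags containing vertex 3 are not connected in the tree, so the decomposition is invalid.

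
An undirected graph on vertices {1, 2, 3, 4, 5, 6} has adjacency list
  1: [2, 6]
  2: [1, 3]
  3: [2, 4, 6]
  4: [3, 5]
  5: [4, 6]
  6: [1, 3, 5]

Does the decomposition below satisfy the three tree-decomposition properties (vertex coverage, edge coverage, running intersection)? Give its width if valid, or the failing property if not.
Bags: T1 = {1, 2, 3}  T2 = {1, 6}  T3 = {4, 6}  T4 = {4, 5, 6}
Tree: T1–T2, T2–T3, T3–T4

A tree decomposition must satisfy three properties: every vertex lies in some bag; for every edge, both endpoints lie together in some bag; and for every vertex, the bags containing it form a connected subtree. Here edge (3,6) lies in no bag, so the decomposition is invalid.

No — edge (3,6) lies in no bag.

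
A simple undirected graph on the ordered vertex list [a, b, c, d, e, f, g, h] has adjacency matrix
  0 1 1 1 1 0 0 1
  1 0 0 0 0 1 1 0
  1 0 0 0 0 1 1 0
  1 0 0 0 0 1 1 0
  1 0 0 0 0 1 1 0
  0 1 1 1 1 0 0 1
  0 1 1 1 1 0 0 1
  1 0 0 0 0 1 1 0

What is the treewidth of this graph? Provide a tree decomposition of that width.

Each bag holds 4 vertices, so the decomposition has width 3, which upper-bounds the treewidth. For the lower bound: the 4 vertex sets {e,f}, {a,h}, {g}, {c} are disjoint, each induces a connected subgraph, and every pair is joined by at least one edge of G. Contracting each set to a single vertex therefore yields K_{4} as a minor, and since treewidth is minor-monotone, tw(G) ≥ tw(K_{4}) = 3. Combining the bounds, tw(G) = 3.

Treewidth 3.
One such decomposition:
Bags: B1 = {a, e, f, g}  B2 = {a, f, g, h}  B3 = {a, c, f, g}  B4 = {a, b, f, g}  B5 = {a, d, f, g}
Tree: B1–B2, B2–B3, B3–B4, B4–B5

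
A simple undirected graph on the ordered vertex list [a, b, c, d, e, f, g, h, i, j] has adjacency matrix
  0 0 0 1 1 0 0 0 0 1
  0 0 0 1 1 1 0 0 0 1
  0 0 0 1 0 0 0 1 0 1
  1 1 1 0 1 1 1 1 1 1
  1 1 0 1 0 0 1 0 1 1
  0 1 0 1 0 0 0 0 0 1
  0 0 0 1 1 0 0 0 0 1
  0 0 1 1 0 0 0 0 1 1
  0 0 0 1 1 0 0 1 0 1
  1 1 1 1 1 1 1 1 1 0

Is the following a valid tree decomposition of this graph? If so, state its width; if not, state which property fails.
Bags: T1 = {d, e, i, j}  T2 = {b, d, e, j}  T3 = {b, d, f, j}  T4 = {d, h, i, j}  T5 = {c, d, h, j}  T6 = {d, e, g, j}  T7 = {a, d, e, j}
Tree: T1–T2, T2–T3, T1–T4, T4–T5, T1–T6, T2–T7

Vertex coverage: the bags together contain {a, b, c, d, e, f, g, h, i, j}, the full vertex set. Edge coverage: each edge of G has both endpoints in at least one bag. Running intersection: for every vertex, the bags containing it form a connected subtree. All three properties hold, so this is a valid tree decomposition of width max|bag| − 1 = 3, and hence tw(G) ≤ 3.

Yes; width 3.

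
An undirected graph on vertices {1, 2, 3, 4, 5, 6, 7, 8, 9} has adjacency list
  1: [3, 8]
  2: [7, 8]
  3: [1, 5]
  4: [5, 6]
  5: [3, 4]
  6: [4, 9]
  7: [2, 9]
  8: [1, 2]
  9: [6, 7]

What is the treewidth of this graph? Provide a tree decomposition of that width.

Treewidth 2.
One such decomposition:
Bags: B1 = {4, 6, 9}  B2 = {4, 7, 9}  B3 = {2, 4, 7}  B4 = {2, 4, 8}  B5 = {1, 4, 8}  B6 = {1, 3, 4}  B7 = {3, 4, 5}
Tree: B1–B2, B2–B3, B3–B4, B4–B5, B5–B6, B6–B7

Every bag has size at most 3, so the width is 3 − 1 = 2 and tw(G) ≤ 2. For the lower bound, G contains the cycle 4–6–9–7–2–8–1–3–5–4, so G is not a forest; only forests have treewidth ≤ 1, hence tw(G) ≥ 2. Therefore the treewidth is 2.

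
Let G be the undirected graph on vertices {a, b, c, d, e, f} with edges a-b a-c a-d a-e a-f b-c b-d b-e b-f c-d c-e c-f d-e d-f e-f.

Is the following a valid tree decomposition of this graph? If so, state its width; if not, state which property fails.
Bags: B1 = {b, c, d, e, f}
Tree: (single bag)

A tree decomposition must satisfy three properties: every vertex lies in some bag; for every edge, both endpoints lie together in some bag; and for every vertex, the bags containing it form a connected subtree. Here vertex a appears in no bag, so the decomposition is invalid.

No — vertex a appears in no bag.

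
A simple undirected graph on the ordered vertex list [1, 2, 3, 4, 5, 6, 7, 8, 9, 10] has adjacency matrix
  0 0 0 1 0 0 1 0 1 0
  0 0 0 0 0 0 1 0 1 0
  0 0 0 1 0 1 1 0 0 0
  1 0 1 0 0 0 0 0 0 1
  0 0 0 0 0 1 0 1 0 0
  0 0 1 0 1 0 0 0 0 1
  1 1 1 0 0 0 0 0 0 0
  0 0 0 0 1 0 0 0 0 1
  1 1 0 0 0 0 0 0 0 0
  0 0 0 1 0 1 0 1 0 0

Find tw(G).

A width-2 tree decomposition is:
Bags: B1 = {5, 8, 10}  B2 = {5, 6, 10}  B3 = {4, 6, 10}  B4 = {3, 4, 6}  B5 = {1, 3, 4}  B6 = {1, 3, 7}  B7 = {1, 7, 9}  B8 = {2, 7, 9}
Tree: B1–B2, B2–B3, B3–B4, B4–B5, B5–B6, B6–B7, B7–B8
Every bag has size at most 3, so the width is 3 − 1 = 2 and tw(G) ≤ 2. Since 8–5–6–10–8 is a cycle in G, G is not acyclic. Forests are exactly the graphs of treewidth ≤ 1, so tw(G) ≥ 2. The upper and lower bounds meet at 2, so that is the treewidth.

2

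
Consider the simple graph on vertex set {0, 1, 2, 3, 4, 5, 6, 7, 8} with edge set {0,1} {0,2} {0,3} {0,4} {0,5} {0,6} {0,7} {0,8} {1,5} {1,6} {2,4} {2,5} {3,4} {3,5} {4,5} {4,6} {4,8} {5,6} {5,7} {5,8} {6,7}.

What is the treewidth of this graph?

3

A width-3 tree decomposition is:
Bags: B1 = {0, 4, 5, 8}  B2 = {0, 4, 5, 6}  B3 = {0, 3, 4, 5}  B4 = {0, 1, 5, 6}  B5 = {0, 2, 4, 5}  B6 = {0, 5, 6, 7}
Tree: B1–B2, B1–B3, B2–B4, B1–B5, B2–B6
The largest bag has 4 vertices, giving width 3; this decomposition certifies tw(G) ≤ 3. Conversely, {0, 1, 5, 6} is a clique of size 4, and the vertices of any clique must share a bag in every tree decomposition; so some bag has ≥ 4 vertices and tw(G) ≥ 3. Hence tw(G) = 3 exactly.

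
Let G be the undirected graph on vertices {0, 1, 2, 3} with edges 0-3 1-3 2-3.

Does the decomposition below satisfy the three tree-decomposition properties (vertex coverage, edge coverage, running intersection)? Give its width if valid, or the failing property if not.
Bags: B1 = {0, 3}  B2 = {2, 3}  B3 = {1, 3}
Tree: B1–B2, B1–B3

Yes; width 1.

Vertex coverage: the bags together contain {0, 1, 2, 3}, the full vertex set. Edge coverage: each edge of G has both endpoints in at least one bag. Running intersection: for every vertex, the bags containing it form a connected subtree. All three properties hold, so this is a valid tree decomposition of width max|bag| − 1 = 1, and hence tw(G) ≤ 1.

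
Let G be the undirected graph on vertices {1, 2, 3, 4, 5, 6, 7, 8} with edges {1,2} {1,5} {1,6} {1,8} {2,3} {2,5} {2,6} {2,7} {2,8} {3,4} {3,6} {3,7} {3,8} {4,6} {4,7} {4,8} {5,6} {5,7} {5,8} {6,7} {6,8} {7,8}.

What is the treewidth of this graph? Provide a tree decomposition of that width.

Treewidth 4.
Bags: B1 = {2, 5, 6, 7, 8}  B2 = {2, 3, 6, 7, 8}  B3 = {1, 2, 5, 6, 8}  B4 = {3, 4, 6, 7, 8}
Tree: B1–B2, B1–B3, B2–B4

Every bag has size at most 5, so the width is 5 − 1 = 4 and tw(G) ≤ 4. Conversely, {2, 3, 6, 7, 8} is a clique of size 5, and the vertices of any clique must share a bag in every tree decomposition; so some bag has ≥ 5 vertices and tw(G) ≥ 4. The upper and lower bounds meet at 4, so that is the treewidth.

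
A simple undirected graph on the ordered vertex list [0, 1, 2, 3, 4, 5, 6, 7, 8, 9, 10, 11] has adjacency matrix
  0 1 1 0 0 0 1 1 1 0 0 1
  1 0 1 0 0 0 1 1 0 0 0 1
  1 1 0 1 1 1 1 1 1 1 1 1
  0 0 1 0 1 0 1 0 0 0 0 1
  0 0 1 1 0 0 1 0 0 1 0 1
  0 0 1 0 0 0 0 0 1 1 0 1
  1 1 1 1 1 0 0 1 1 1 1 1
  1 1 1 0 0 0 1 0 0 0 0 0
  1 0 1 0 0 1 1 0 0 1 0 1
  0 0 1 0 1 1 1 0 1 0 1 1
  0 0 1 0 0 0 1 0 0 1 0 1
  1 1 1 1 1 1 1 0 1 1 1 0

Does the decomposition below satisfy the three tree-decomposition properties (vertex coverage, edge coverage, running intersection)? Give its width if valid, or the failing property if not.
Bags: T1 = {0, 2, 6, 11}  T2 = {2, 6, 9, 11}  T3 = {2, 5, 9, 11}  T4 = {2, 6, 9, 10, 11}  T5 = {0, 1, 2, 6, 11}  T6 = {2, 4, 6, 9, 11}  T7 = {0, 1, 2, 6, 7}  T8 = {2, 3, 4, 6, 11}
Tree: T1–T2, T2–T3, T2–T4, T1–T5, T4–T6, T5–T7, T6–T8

No — vertex 8 appears in no bag.

A tree decomposition must satisfy three properties: every vertex lies in some bag; for every edge, both endpoints lie together in some bag; and for every vertex, the bags containing it form a connected subtree. Here vertex 8 appears in no bag, so the decomposition is invalid.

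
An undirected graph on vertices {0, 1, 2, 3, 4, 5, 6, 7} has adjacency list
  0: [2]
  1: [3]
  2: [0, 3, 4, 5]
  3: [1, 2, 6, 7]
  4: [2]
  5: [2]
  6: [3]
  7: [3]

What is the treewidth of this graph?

A width-1 tree decomposition is:
Bags: B1 = {2, 3}  B2 = {3, 7}  B3 = {3, 6}  B4 = {2, 4}  B5 = {1, 3}  B6 = {2, 5}  B7 = {0, 2}
Tree: B1–B2, B1–B3, B1–B4, B1–B5, B1–B6, B1–B7
Every bag has size at most 2, so the width is 2 − 1 = 1 and tw(G) ≤ 1. G has an edge, so its treewidth is at least 1. Combining the bounds, tw(G) = 1.

1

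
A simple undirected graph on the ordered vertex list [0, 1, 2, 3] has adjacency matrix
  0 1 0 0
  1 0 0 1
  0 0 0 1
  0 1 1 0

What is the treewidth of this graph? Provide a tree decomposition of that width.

Treewidth 1.
One such decomposition:
Bags: B1 = {2, 3}  B2 = {1, 3}  B3 = {0, 1}
Tree: B1–B2, B2–B3

Each bag holds 2 vertices, so the decomposition has width 1, which upper-bounds the treewidth. Since G has at least one edge (e.g. 2–3), it is not an edgeless graph, so tw(G) ≥ 1. Hence tw(G) = 1 exactly.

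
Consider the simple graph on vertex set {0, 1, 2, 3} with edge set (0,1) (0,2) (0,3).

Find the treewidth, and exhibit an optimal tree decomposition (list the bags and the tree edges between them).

Every bag has size at most 2, so the width is 2 − 1 = 1 and tw(G) ≤ 1. G has an edge, so its treewidth is at least 1. The upper and lower bounds meet at 1, so that is the treewidth.

Treewidth 1.
One such decomposition:
Bags: B1 = {0, 3}  B2 = {0, 2}  B3 = {0, 1}
Tree: B1–B2, B1–B3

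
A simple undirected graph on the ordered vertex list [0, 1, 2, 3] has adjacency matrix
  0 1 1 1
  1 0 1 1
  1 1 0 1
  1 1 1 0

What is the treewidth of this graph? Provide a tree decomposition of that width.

Treewidth 3.
One optimal decomposition is:
Bags: B1 = {0, 1, 2, 3}
Tree: (single bag)

With just one bag of size 4, the width is 4 − 1 = 3, so tw(G) ≤ 3. For the lower bound, the 4 vertices {0, 1, 2, 3} are pairwise adjacent, and any tree decomposition puts a clique entirely inside one bag — forcing width ≥ 3. Combining the bounds, tw(G) = 3.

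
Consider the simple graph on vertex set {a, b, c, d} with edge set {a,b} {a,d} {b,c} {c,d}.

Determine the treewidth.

A width-2 tree decomposition is:
Bags: B1 = {b, c, d}  B2 = {a, b, d}
Tree: B1–B2
Each bag holds 3 vertices, so the decomposition has width 2, which upper-bounds the treewidth. For the lower bound, G contains the cycle b–c–d–a–b, so G is not a forest; only forests have treewidth ≤ 1, hence tw(G) ≥ 2. Combining the bounds, tw(G) = 2.

2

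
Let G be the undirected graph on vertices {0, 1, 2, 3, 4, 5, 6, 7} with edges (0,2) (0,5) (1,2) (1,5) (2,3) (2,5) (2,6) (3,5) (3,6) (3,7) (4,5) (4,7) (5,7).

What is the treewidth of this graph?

2

A width-2 tree decomposition is:
Bags: B1 = {2, 3, 5}  B2 = {3, 5, 7}  B3 = {2, 3, 6}  B4 = {1, 2, 5}  B5 = {0, 2, 5}  B6 = {4, 5, 7}
Tree: B1–B2, B1–B3, B1–B4, B4–B5, B2–B6
Every bag has size at most 3, so the width is 3 − 1 = 2 and tw(G) ≤ 2. Conversely, {0, 2, 5} is a clique of size 3, and the vertices of any clique must share a bag in every tree decomposition; so some bag has ≥ 3 vertices and tw(G) ≥ 2. Hence tw(G) = 2 exactly.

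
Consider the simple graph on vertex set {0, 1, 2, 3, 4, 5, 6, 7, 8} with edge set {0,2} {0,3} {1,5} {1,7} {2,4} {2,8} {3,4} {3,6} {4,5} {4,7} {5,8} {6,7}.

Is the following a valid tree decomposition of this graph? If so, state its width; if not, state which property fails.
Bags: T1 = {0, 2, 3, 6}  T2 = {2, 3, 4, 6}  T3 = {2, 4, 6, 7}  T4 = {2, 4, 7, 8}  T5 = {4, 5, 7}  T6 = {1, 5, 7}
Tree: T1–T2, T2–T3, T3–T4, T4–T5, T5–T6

No — edge (8,5) lies in no bag.

A tree decomposition must satisfy three properties: every vertex lies in some bag; for every edge, both endpoints lie together in some bag; and for every vertex, the bags containing it form a connected subtree. Here edge (8,5) lies in no bag, so the decomposition is invalid.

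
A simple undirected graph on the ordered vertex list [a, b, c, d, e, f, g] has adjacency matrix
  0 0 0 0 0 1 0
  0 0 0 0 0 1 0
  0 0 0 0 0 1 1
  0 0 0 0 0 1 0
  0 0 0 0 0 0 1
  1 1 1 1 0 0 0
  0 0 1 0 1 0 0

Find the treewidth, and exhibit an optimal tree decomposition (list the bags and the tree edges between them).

Treewidth 1.
Bags: B1 = {c, f}  B2 = {b, f}  B3 = {a, f}  B4 = {d, f}  B5 = {c, g}  B6 = {e, g}
Tree: B1–B2, B1–B3, B3–B4, B1–B5, B5–B6

Each bag holds 2 vertices, so the decomposition has width 1, which upper-bounds the treewidth. Any graph with an edge has treewidth ≥ 1, and G has the edge c–f. The upper and lower bounds meet at 1, so that is the treewidth.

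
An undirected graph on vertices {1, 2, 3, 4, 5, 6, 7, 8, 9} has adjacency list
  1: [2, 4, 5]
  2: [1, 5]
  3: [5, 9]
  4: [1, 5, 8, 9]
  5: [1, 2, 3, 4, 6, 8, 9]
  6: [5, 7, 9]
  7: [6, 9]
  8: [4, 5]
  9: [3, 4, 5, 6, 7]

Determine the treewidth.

2

A width-2 tree decomposition is:
Bags: B1 = {3, 5, 9}  B2 = {4, 5, 9}  B3 = {1, 4, 5}  B4 = {5, 6, 9}  B5 = {1, 2, 5}  B6 = {4, 5, 8}  B7 = {6, 7, 9}
Tree: B1–B2, B2–B3, B2–B4, B3–B5, B3–B6, B4–B7
The largest bag has 3 vertices, giving width 2; this decomposition certifies tw(G) ≤ 2. Conversely, {1, 2, 5} is a clique of size 3, and the vertices of any clique must share a bag in every tree decomposition; so some bag has ≥ 3 vertices and tw(G) ≥ 2. The upper and lower bounds meet at 2, so that is the treewidth.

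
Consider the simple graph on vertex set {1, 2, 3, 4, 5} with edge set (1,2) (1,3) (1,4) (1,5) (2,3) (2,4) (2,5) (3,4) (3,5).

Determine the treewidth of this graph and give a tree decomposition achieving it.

Every bag has size at most 4, so the width is 4 − 1 = 3 and tw(G) ≤ 3. For the lower bound, the 4 vertices {1, 2, 3, 4} are pairwise adjacent, and any tree decomposition puts a clique entirely inside one bag — forcing width ≥ 3. Combining the bounds, tw(G) = 3.

Treewidth 3.
One such decomposition:
Bags: B1 = {1, 2, 3, 5}  B2 = {1, 2, 3, 4}
Tree: B1–B2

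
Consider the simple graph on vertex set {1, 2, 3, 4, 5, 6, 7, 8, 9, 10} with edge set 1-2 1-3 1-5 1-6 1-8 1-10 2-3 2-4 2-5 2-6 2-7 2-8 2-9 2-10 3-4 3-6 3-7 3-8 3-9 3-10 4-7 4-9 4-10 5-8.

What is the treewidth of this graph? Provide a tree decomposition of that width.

Each bag holds 4 vertices, so the decomposition has width 3, which upper-bounds the treewidth. Conversely, {1, 2, 3, 8} is a clique of size 4, and the vertices of any clique must share a bag in every tree decomposition; so some bag has ≥ 4 vertices and tw(G) ≥ 3. Combining the bounds, tw(G) = 3.

Treewidth 3.
One such decomposition:
Bags: B1 = {2, 3, 4, 10}  B2 = {1, 2, 3, 10}  B3 = {1, 2, 3, 6}  B4 = {1, 2, 3, 8}  B5 = {2, 3, 4, 7}  B6 = {2, 3, 4, 9}  B7 = {1, 2, 5, 8}
Tree: B1–B2, B2–B3, B3–B4, B1–B5, B1–B6, B4–B7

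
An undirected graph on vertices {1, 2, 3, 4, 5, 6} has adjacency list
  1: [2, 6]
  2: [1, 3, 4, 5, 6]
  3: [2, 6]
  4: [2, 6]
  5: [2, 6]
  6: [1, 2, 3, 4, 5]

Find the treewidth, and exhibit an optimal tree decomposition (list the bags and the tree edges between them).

Every bag has size at most 3, so the width is 3 − 1 = 2 and tw(G) ≤ 2. For the lower bound, the 3 vertices {1, 2, 6} are pairwise adjacent, and any tree decomposition puts a clique entirely inside one bag — forcing width ≥ 2. Combining the bounds, tw(G) = 2.

Treewidth 2.
Bags: B1 = {2, 4, 6}  B2 = {2, 3, 6}  B3 = {1, 2, 6}  B4 = {2, 5, 6}
Tree: B1–B2, B2–B3, B3–B4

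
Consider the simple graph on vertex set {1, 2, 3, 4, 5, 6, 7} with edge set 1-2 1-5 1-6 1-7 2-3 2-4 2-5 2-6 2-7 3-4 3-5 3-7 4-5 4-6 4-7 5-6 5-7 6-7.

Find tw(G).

4

A width-4 tree decomposition is:
Bags: B1 = {2, 4, 5, 6, 7}  B2 = {1, 2, 5, 6, 7}  B3 = {2, 3, 4, 5, 7}
Tree: B1–B2, B1–B3
Each bag holds 5 vertices, so the decomposition has width 4, which upper-bounds the treewidth. For the lower bound, the 5 vertices {1, 2, 5, 6, 7} are pairwise adjacent, and any tree decomposition puts a clique entirely inside one bag — forcing width ≥ 4. Hence tw(G) = 4 exactly.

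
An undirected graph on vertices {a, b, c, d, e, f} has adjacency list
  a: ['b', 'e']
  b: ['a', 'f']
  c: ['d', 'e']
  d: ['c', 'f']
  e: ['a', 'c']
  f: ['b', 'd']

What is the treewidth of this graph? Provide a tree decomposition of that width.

Treewidth 2.
One such decomposition:
Bags: B1 = {c, d, f}  B2 = {c, e, f}  B3 = {a, e, f}  B4 = {a, b, f}
Tree: B1–B2, B2–B3, B3–B4

Every bag has size at most 3, so the width is 3 − 1 = 2 and tw(G) ≤ 2. For the lower bound, G contains the cycle f–d–c–e–a–b–f, so G is not a forest; only forests have treewidth ≤ 1, hence tw(G) ≥ 2. The upper and lower bounds meet at 2, so that is the treewidth.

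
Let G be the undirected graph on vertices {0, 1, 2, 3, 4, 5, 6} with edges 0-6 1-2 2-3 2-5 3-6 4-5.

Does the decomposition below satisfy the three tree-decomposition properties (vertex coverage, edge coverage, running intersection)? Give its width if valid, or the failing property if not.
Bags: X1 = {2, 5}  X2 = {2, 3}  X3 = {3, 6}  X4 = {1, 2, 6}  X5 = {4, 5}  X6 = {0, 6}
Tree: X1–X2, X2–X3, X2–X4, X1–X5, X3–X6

A tree decomposition must satisfy three properties: every vertex lies in some bag; for every edge, both endpoints lie together in some bag; and for every vertex, the bags containing it form a connected subtree. Here bags containing vertex 6 are not connected in the tree, so the decomposition is invalid.

No — bags containing vertex 6 are not connected in the tree.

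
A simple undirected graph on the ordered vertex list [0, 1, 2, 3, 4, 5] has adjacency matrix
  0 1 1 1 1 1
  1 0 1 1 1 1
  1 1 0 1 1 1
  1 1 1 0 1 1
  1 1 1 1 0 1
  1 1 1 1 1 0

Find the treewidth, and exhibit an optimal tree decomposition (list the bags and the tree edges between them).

Treewidth 5.
One optimal decomposition is:
Bags: B1 = {0, 1, 2, 3, 4, 5}
Tree: (single bag)

A single bag containing all 6 vertices is trivially a valid decomposition of width 5. Conversely, {0, 1, 2, 3, 4, 5} is a clique of size 6, and the vertices of any clique must share a bag in every tree decomposition; so some bag has ≥ 6 vertices and tw(G) ≥ 5. Combining the bounds, tw(G) = 5.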